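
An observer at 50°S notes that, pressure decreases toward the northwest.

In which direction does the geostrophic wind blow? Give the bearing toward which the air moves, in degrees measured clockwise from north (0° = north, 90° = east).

225°

The pressure-gradient force points toward the northwest (bearing 315°).
Geostrophic balance: in the Southern Hemisphere the Coriolis force deflects motion to the left, so the geostrophic wind blows 90° to the left of the pressure-gradient force (low pressure on the right).
Rotating 315° by 90° counterclockwise gives 225° — the wind blows toward the southwest.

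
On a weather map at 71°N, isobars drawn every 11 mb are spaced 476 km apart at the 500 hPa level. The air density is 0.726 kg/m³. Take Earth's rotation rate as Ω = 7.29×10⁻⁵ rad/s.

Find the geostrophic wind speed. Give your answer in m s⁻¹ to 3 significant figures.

23.1 m s⁻¹

Coriolis parameter at 71°N:
f = 2Ω sin φ = 2 × 7.29×10⁻⁵ × sin 71° = 1.38×10⁻⁴ s⁻¹
Pressure gradient: |∂P/∂n| = 1100 Pa / 476000 m = 2.31×10⁻³ Pa/m
Geostrophic balance (pressure-gradient force = Coriolis force):
V_g = (1/(fρ)) |∂P/∂n| = 2.31×10⁻³ / (1.38×10⁻⁴ × 0.726) = 23.1 m/s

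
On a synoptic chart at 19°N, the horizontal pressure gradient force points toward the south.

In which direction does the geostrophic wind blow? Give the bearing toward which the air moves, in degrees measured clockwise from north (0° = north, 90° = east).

270°

The pressure-gradient force points toward the south (bearing 180°).
Geostrophic balance: in the Northern Hemisphere the Coriolis force deflects motion to the right, so the geostrophic wind blows 90° to the right of the pressure-gradient force (low pressure on the left).
Rotating 180° by 90° clockwise gives 270° — the wind blows toward the west.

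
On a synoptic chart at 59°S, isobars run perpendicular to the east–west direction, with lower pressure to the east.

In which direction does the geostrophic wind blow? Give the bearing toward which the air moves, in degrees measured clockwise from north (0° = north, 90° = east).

The pressure-gradient force points toward the east (bearing 090°).
Geostrophic balance: in the Southern Hemisphere the Coriolis force deflects motion to the left, so the geostrophic wind blows 90° to the left of the pressure-gradient force (low pressure on the right).
Rotating 090° by 90° counterclockwise gives 000° — the wind blows toward the north.

000°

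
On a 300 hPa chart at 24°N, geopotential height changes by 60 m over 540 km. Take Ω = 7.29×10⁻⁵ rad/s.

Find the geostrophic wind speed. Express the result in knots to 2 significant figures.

36 knots

Coriolis parameter at 24°N:
f = 2Ω sin φ = 2 × 7.29×10⁻⁵ × sin 24° = 5.93×10⁻⁵ s⁻¹
Height gradient: |∂Z/∂n| = 60 m / 540000 m = 1.11×10⁻⁴
On a pressure surface, geostrophic balance gives V_g = (g/f)|∂Z/∂n|:
V_g = 9.81 × 1.11×10⁻⁴ / 5.93×10⁻⁵ = 18.4 m/s
Converting: 18.4 m/s × 1.944 = 36 knots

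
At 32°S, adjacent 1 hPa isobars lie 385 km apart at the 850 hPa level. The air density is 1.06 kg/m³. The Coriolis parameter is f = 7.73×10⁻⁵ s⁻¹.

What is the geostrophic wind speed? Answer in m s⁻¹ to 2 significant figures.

3.2 m s⁻¹

Pressure gradient: |∂P/∂n| = 100 Pa / 385000 m = 2.60×10⁻⁴ Pa/m
Geostrophic balance (pressure-gradient force = Coriolis force):
V_g = (1/(fρ)) |∂P/∂n| = 2.60×10⁻⁴ / (7.73×10⁻⁵ × 1.06) = 3.17 m/s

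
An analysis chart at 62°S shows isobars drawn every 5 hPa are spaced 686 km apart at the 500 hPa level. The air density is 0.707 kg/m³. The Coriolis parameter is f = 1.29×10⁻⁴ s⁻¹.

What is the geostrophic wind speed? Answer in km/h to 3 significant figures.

28.8 km/h

Pressure gradient: |∂P/∂n| = 500 Pa / 686000 m = 7.29×10⁻⁴ Pa/m
Geostrophic balance (pressure-gradient force = Coriolis force):
V_g = (1/(fρ)) |∂P/∂n| = 7.29×10⁻⁴ / (1.29×10⁻⁴ × 0.707) = 7.99 m/s
Converting: 7.99 m/s × 3.6 = 28.8 km/h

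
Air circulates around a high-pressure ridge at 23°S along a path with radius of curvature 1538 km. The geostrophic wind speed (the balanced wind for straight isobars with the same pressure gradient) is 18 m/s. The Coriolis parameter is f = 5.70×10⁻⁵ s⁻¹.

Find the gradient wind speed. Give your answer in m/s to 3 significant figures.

25.3 m/s

Around a high, pressure-gradient force acts outward with centrifugal, so Coriolis balances both:
fV = (1/ρ)|∂P/∂n| + V²/R  →  V² − fR·V + fR·V_g = 0
With fR = 5.70×10⁻⁵ × 1538×10³ m = 87.7 m/s:
V = [fR − √((fR)² − 4 fR V_g)]/2 = [87.7 − √(87.7² − 4×87.7×18)]/2 = 25.3 m/s
Supergeostrophic (V > V_g = 18 m/s), as expected around a high.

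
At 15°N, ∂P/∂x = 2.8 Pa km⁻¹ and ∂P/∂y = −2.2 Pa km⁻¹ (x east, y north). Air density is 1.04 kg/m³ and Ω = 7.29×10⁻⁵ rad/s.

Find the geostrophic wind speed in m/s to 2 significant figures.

91 m/s

Coriolis parameter at 15°N:
f = 2Ω sin φ = 2 × 7.29×10⁻⁵ × sin 15° = 3.77×10⁻⁵ s⁻¹
Component geostrophic relations (x east, y north):
u_g = −(1/(fρ)) ∂P/∂y,  v_g = (1/(fρ)) ∂P/∂x
u_g = −(−2.2×10⁻³)/(3.77×10⁻⁵ × 1.04) = 56.1 m/s;  v_g = (2.8×10⁻³)/(3.77×10⁻⁵ × 1.04) = 71.3 m/s
|V_g| = √(u_g² + v_g²) = 90.7 m/s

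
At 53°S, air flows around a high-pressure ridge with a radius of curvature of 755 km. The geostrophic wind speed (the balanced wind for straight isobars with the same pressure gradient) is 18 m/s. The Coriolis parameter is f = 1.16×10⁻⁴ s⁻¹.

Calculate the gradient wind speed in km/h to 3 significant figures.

91.2 km/h

Around a high, pressure-gradient force acts outward with centrifugal, so Coriolis balances both:
fV = (1/ρ)|∂P/∂n| + V²/R  →  V² − fR·V + fR·V_g = 0
With fR = 1.16×10⁻⁴ × 755×10³ m = 87.6 m/s:
V = [fR − √((fR)² − 4 fR V_g)]/2 = [87.6 − √(87.6² − 4×87.6×18)]/2 = 25.3 m/s
Supergeostrophic (V > V_g = 18 m/s), as expected around a high.
Converting: 25.3 m/s × 3.6 = 91.2 km/h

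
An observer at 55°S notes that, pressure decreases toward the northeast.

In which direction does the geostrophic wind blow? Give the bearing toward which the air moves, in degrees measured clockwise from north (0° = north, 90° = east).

The pressure-gradient force points toward the northeast (bearing 045°).
Geostrophic balance: in the Southern Hemisphere the Coriolis force deflects motion to the left, so the geostrophic wind blows 90° to the left of the pressure-gradient force (low pressure on the right).
Rotating 045° by 90° counterclockwise gives 315° — the wind blows toward the northwest.

315°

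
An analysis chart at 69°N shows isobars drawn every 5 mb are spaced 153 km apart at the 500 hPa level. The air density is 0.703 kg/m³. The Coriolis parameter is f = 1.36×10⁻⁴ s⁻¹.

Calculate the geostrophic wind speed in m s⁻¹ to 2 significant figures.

Pressure gradient: |∂P/∂n| = 500 Pa / 153000 m = 3.27×10⁻³ Pa/m
Geostrophic balance (pressure-gradient force = Coriolis force):
V_g = (1/(fρ)) |∂P/∂n| = 3.27×10⁻³ / (1.36×10⁻⁴ × 0.703) = 34.2 m/s

34 m s⁻¹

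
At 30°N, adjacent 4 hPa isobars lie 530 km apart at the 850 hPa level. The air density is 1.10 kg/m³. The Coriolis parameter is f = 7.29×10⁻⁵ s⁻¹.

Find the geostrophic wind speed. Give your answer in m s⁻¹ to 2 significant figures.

Pressure gradient: |∂P/∂n| = 400 Pa / 530000 m = 7.55×10⁻⁴ Pa/m
Geostrophic balance (pressure-gradient force = Coriolis force):
V_g = (1/(fρ)) |∂P/∂n| = 7.55×10⁻⁴ / (7.29×10⁻⁵ × 1.10) = 9.41 m/s

9.4 m s⁻¹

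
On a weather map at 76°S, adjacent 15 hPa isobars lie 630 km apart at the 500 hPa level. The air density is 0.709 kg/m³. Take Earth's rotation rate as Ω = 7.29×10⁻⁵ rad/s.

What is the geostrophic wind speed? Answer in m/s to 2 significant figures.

Coriolis parameter at 76°S:
f = 2Ω sin φ = 2 × 7.29×10⁻⁵ × sin 76° = 1.41×10⁻⁴ s⁻¹
Pressure gradient: |∂P/∂n| = 1500 Pa / 630000 m = 2.38×10⁻³ Pa/m
Geostrophic balance (pressure-gradient force = Coriolis force):
V_g = (1/(fρ)) |∂P/∂n| = 2.38×10⁻³ / (1.41×10⁻⁴ × 0.709) = 23.7 m/s

24 m/s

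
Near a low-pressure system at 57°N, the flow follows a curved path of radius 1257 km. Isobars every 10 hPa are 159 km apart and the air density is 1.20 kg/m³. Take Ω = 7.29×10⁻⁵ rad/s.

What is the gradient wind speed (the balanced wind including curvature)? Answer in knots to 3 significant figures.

67.9 knots

Coriolis parameter at 57°N:
f = 2Ω sin φ = 2 × 7.29×10⁻⁵ × sin 57° = 1.22×10⁻⁴ s⁻¹
Pressure gradient: |∂P/∂n| = 1000 Pa / 159000 m = 6.29×10⁻³ Pa/m
Geostrophic speed: V_g = |∂P/∂n|/(fρ) = 6.29×10⁻³/(1.22×10⁻⁴ × 1.20) = 42.9 m/s
Around a low, centrifugal force acts outward with Coriolis, so pressure-gradient force balances both:
(1/ρ)|∂P/∂n| = fV + V²/R  →  V² + fR·V − fR·V_g = 0
With fR = 1.22×10⁻⁴ × 1257×10³ m = 154 m/s:
V = [−fR + √((fR)² + 4 fR V_g)]/2 = [−154 + √(154² + 4×154×42.9)]/2 = 34.9 m/s
Subgeostrophic (V < V_g = 42.9 m/s), as expected around a low.
Converting: 34.9 m/s × 1.944 = 67.9 knots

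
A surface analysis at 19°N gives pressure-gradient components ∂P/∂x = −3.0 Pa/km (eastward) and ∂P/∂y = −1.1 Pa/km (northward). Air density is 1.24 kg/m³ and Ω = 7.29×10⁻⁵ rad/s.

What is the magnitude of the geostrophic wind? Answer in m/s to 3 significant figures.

54.3 m/s

Coriolis parameter at 19°N:
f = 2Ω sin φ = 2 × 7.29×10⁻⁵ × sin 19° = 4.75×10⁻⁵ s⁻¹
Component geostrophic relations (x east, y north):
u_g = −(1/(fρ)) ∂P/∂y,  v_g = (1/(fρ)) ∂P/∂x
u_g = −(−1.1×10⁻³)/(4.75×10⁻⁵ × 1.24) = 18.7 m/s;  v_g = (−3.0×10⁻³)/(4.75×10⁻⁵ × 1.24) = −51.0 m/s
|V_g| = √(u_g² + v_g²) = 54.3 m/s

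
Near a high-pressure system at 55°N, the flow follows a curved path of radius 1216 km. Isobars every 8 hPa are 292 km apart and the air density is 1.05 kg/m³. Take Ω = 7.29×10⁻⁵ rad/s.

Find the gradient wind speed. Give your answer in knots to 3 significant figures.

52.1 knots

Coriolis parameter at 55°N:
f = 2Ω sin φ = 2 × 7.29×10⁻⁵ × sin 55° = 1.19×10⁻⁴ s⁻¹
Pressure gradient: |∂P/∂n| = 800 Pa / 292000 m = 2.74×10⁻³ Pa/m
Geostrophic speed: V_g = |∂P/∂n|/(fρ) = 2.74×10⁻³/(1.19×10⁻⁴ × 1.05) = 21.8 m/s
Around a high, pressure-gradient force acts outward with centrifugal, so Coriolis balances both:
fV = (1/ρ)|∂P/∂n| + V²/R  →  V² − fR·V + fR·V_g = 0
With fR = 1.19×10⁻⁴ × 1216×10³ m = 145 m/s:
V = [fR − √((fR)² − 4 fR V_g)]/2 = [145 − √(145² − 4×145×21.8)]/2 = 26.8 m/s
Supergeostrophic (V > V_g = 21.8 m/s), as expected around a high.
Converting: 26.8 m/s × 1.944 = 52.1 knots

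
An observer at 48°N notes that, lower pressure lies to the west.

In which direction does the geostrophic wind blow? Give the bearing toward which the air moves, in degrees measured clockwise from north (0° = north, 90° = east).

000°

The pressure-gradient force points toward the west (bearing 270°).
Geostrophic balance: in the Northern Hemisphere the Coriolis force deflects motion to the right, so the geostrophic wind blows 90° to the right of the pressure-gradient force (low pressure on the left).
Rotating 270° by 90° clockwise gives 000° — the wind blows toward the north.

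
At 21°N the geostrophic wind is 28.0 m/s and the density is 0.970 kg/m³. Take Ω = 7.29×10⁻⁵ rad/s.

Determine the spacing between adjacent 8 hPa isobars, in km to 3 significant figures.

564 km

Coriolis parameter at 21°N:
f = 2Ω sin φ = 2 × 7.29×10⁻⁵ × sin 21° = 5.23×10⁻⁵ s⁻¹
Geostrophic balance rearranged: |∂P/∂n| = f ρ V_g
|∂P/∂n| = 5.23×10⁻⁵ × 0.970 × 28.0 = 1.42×10⁻³ Pa/m
Isobar spacing: Δn = ΔP/|∂P/∂n| = 800 Pa / 1.42×10⁻³ Pa/m = 563733 m ≈ 564 km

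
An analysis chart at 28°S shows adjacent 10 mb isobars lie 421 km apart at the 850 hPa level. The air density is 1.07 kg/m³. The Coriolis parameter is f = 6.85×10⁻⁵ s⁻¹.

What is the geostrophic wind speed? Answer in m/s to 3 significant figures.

32.4 m/s

Pressure gradient: |∂P/∂n| = 1000 Pa / 421000 m = 2.38×10⁻³ Pa/m
Geostrophic balance (pressure-gradient force = Coriolis force):
V_g = (1/(fρ)) |∂P/∂n| = 2.38×10⁻³ / (6.85×10⁻⁵ × 1.07) = 32.4 m/s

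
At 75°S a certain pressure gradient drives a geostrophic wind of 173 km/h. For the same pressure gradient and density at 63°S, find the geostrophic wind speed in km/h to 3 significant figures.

With the same pressure gradient and density, V_g ∝ 1/f ∝ 1/sin φ.
V₂ = V₁ · sin φ₁ / sin φ₂ = 173 × sin 75° / sin 63°
V₂ = 173 × 0.9659/0.8910 = 188 km/h

188 km/h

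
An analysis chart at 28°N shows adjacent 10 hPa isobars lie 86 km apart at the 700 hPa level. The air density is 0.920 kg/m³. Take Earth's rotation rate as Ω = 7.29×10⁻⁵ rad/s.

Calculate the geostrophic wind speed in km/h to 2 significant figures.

Coriolis parameter at 28°N:
f = 2Ω sin φ = 2 × 7.29×10⁻⁵ × sin 28° = 6.84×10⁻⁵ s⁻¹
Pressure gradient: |∂P/∂n| = 1000 Pa / 86000 m = 1.16×10⁻² Pa/m
Geostrophic balance (pressure-gradient force = Coriolis force):
V_g = (1/(fρ)) |∂P/∂n| = 1.16×10⁻² / (6.84×10⁻⁵ × 0.920) = 185 m/s
Converting: 185 m/s × 3.6 = 660 km/h

660 km/h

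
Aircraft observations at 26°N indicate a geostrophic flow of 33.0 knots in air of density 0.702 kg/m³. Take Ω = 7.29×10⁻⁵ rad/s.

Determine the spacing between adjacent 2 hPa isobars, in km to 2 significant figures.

Coriolis parameter at 26°N:
f = 2Ω sin φ = 2 × 7.29×10⁻⁵ × sin 26° = 6.39×10⁻⁵ s⁻¹
Wind speed in SI: 33.0 knots = 17.0 m/s
Geostrophic balance rearranged: |∂P/∂n| = f ρ V_g
|∂P/∂n| = 6.39×10⁻⁵ × 0.702 × 17.0 = 7.62×10⁻⁴ Pa/m
Isobar spacing: Δn = ΔP/|∂P/∂n| = 200 Pa / 7.62×10⁻⁴ Pa/m = 262568 m ≈ 260 km

260 km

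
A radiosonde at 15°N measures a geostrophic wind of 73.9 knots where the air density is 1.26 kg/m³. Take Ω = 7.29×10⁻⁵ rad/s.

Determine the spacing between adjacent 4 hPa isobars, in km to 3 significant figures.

221 km

Coriolis parameter at 15°N:
f = 2Ω sin φ = 2 × 7.29×10⁻⁵ × sin 15° = 3.77×10⁻⁵ s⁻¹
Wind speed in SI: 73.9 knots = 38.0 m/s
Geostrophic balance rearranged: |∂P/∂n| = f ρ V_g
|∂P/∂n| = 3.77×10⁻⁵ × 1.26 × 38.0 = 1.81×10⁻³ Pa/m
Isobar spacing: Δn = ΔP/|∂P/∂n| = 400 Pa / 1.81×10⁻³ Pa/m = 221286 m ≈ 221 km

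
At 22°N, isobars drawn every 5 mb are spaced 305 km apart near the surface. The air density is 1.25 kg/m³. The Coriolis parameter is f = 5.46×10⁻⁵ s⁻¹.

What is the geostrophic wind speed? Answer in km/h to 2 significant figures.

86 km/h

Pressure gradient: |∂P/∂n| = 500 Pa / 305000 m = 1.64×10⁻³ Pa/m
Geostrophic balance (pressure-gradient force = Coriolis force):
V_g = (1/(fρ)) |∂P/∂n| = 1.64×10⁻³ / (5.46×10⁻⁵ × 1.25) = 24.0 m/s
Converting: 24.0 m/s × 3.6 = 86 km/h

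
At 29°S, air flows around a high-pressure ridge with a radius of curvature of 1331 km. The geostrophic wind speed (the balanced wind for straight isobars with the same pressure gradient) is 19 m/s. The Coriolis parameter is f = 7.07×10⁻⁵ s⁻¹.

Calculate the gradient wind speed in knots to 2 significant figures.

51 knots

Around a high, pressure-gradient force acts outward with centrifugal, so Coriolis balances both:
fV = (1/ρ)|∂P/∂n| + V²/R  →  V² − fR·V + fR·V_g = 0
With fR = 7.07×10⁻⁵ × 1331×10³ m = 94.1 m/s:
V = [fR − √((fR)² − 4 fR V_g)]/2 = [94.1 − √(94.1² − 4×94.1×19)]/2 = 26.4 m/s
Supergeostrophic (V > V_g = 19 m/s), as expected around a high.
Converting: 26.4 m/s × 1.944 = 51 knots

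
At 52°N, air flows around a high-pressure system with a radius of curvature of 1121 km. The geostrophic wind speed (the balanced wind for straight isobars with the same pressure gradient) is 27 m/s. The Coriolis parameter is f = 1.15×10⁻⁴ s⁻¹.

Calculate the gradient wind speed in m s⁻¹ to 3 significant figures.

Around a high, pressure-gradient force acts outward with centrifugal, so Coriolis balances both:
fV = (1/ρ)|∂P/∂n| + V²/R  →  V² − fR·V + fR·V_g = 0
With fR = 1.15×10⁻⁴ × 1121×10³ m = 129 m/s:
V = [fR − √((fR)² − 4 fR V_g)]/2 = [129 − √(129² − 4×129×27)]/2 = 38.5 m/s
Supergeostrophic (V > V_g = 27 m/s), as expected around a high.

38.5 m s⁻¹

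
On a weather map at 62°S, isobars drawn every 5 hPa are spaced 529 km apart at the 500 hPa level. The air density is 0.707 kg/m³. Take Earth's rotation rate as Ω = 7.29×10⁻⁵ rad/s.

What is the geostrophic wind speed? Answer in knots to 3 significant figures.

20.2 knots

Coriolis parameter at 62°S:
f = 2Ω sin φ = 2 × 7.29×10⁻⁵ × sin 62° = 1.29×10⁻⁴ s⁻¹
Pressure gradient: |∂P/∂n| = 500 Pa / 529000 m = 9.45×10⁻⁴ Pa/m
Geostrophic balance (pressure-gradient force = Coriolis force):
V_g = (1/(fρ)) |∂P/∂n| = 9.45×10⁻⁴ / (1.29×10⁻⁴ × 0.707) = 10.4 m/s
Converting: 10.4 m/s × 1.944 = 20.2 knots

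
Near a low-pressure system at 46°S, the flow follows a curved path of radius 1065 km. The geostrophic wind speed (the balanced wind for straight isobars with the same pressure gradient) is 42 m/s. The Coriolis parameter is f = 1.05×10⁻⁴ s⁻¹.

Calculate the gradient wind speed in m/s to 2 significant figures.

Around a low, centrifugal force acts outward with Coriolis, so pressure-gradient force balances both:
(1/ρ)|∂P/∂n| = fV + V²/R  →  V² + fR·V − fR·V_g = 0
With fR = 1.05×10⁻⁴ × 1065×10³ m = 112 m/s:
V = [−fR + √((fR)² + 4 fR V_g)]/2 = [−112 + √(112² + 4×112×42)]/2 = 32.5 m/s
Subgeostrophic (V < V_g = 42 m/s), as expected around a low.

33 m/s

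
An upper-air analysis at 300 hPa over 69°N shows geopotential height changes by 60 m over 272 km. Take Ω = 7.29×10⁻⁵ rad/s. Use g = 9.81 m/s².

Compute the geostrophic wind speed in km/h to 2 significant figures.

57 km/h

Coriolis parameter at 69°N:
f = 2Ω sin φ = 2 × 7.29×10⁻⁵ × sin 69° = 1.36×10⁻⁴ s⁻¹
Height gradient: |∂Z/∂n| = 60 m / 272000 m = 2.21×10⁻⁴
On a pressure surface, geostrophic balance gives V_g = (g/f)|∂Z/∂n|:
V_g = 9.81 × 2.21×10⁻⁴ / 1.36×10⁻⁴ = 15.9 m/s
Converting: 15.9 m/s × 3.6 = 57 km/h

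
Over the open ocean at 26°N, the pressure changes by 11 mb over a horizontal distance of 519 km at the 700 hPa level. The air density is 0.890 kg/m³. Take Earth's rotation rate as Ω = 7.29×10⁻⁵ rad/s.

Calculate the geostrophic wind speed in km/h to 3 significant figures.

Coriolis parameter at 26°N:
f = 2Ω sin φ = 2 × 7.29×10⁻⁵ × sin 26° = 6.39×10⁻⁵ s⁻¹
Pressure gradient: |∂P/∂n| = 1100 Pa / 519000 m = 2.12×10⁻³ Pa/m
Geostrophic balance (pressure-gradient force = Coriolis force):
V_g = (1/(fρ)) |∂P/∂n| = 2.12×10⁻³ / (6.39×10⁻⁵ × 0.890) = 37.3 m/s
Converting: 37.3 m/s × 3.6 = 134 km/h

134 km/h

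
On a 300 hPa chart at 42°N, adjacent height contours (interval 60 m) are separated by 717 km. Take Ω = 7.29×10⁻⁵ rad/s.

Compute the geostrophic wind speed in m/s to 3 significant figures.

8.41 m/s

Coriolis parameter at 42°N:
f = 2Ω sin φ = 2 × 7.29×10⁻⁵ × sin 42° = 9.76×10⁻⁵ s⁻¹
Height gradient: |∂Z/∂n| = 60 m / 717000 m = 8.37×10⁻⁵
On a pressure surface, geostrophic balance gives V_g = (g/f)|∂Z/∂n|:
V_g = 9.81 × 8.37×10⁻⁵ / 9.76×10⁻⁵ = 8.41 m/s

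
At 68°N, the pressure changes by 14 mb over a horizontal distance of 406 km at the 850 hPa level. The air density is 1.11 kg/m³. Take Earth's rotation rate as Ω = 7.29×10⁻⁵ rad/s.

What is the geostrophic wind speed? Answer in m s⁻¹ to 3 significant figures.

Coriolis parameter at 68°N:
f = 2Ω sin φ = 2 × 7.29×10⁻⁵ × sin 68° = 1.35×10⁻⁴ s⁻¹
Pressure gradient: |∂P/∂n| = 1400 Pa / 406000 m = 3.45×10⁻³ Pa/m
Geostrophic balance (pressure-gradient force = Coriolis force):
V_g = (1/(fρ)) |∂P/∂n| = 3.45×10⁻³ / (1.35×10⁻⁴ × 1.11) = 23.0 m/s

23.0 m s⁻¹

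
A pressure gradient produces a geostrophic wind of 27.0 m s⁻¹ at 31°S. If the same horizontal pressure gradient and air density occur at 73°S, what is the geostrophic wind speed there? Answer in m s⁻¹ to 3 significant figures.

14.5 m s⁻¹

With the same pressure gradient and density, V_g ∝ 1/f ∝ 1/sin φ.
V₂ = V₁ · sin φ₁ / sin φ₂ = 27.0 × sin 31° / sin 73°
V₂ = 27.0 × 0.5150/0.9563 = 14.5 m s⁻¹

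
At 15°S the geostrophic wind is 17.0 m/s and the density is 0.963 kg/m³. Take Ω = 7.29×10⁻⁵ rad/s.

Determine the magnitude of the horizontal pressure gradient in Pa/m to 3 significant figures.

6.18×10⁻⁴ Pa/m

Coriolis parameter at 15°S:
f = 2Ω sin φ = 2 × 7.29×10⁻⁵ × sin 15° = 3.77×10⁻⁵ s⁻¹
Geostrophic balance rearranged: |∂P/∂n| = f ρ V_g
|∂P/∂n| = 3.77×10⁻⁵ × 0.963 × 17.0 = 6.18×10⁻⁴ Pa/m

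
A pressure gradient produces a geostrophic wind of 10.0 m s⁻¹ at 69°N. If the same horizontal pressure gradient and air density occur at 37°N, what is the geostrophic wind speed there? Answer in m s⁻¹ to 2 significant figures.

16 m s⁻¹

With the same pressure gradient and density, V_g ∝ 1/f ∝ 1/sin φ.
V₂ = V₁ · sin φ₁ / sin φ₂ = 10.0 × sin 69° / sin 37°
V₂ = 10.0 × 0.9336/0.6018 = 16 m s⁻¹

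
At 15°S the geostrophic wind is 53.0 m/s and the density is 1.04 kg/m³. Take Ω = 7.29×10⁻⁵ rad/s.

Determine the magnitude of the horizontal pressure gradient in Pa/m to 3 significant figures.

2.08×10⁻³ Pa/m

Coriolis parameter at 15°S:
f = 2Ω sin φ = 2 × 7.29×10⁻⁵ × sin 15° = 3.77×10⁻⁵ s⁻¹
Geostrophic balance rearranged: |∂P/∂n| = f ρ V_g
|∂P/∂n| = 3.77×10⁻⁵ × 1.04 × 53.0 = 2.08×10⁻³ Pa/m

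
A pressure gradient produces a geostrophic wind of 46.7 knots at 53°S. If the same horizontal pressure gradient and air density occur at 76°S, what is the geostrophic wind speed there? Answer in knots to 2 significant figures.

With the same pressure gradient and density, V_g ∝ 1/f ∝ 1/sin φ.
V₂ = V₁ · sin φ₁ / sin φ₂ = 46.7 × sin 53° / sin 76°
V₂ = 46.7 × 0.7986/0.9703 = 38 knots

38 knots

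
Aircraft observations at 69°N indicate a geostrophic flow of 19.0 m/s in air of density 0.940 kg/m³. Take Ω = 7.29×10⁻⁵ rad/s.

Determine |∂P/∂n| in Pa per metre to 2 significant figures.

2.4×10⁻³ Pa/m

Coriolis parameter at 69°N:
f = 2Ω sin φ = 2 × 7.29×10⁻⁵ × sin 69° = 1.36×10⁻⁴ s⁻¹
Geostrophic balance rearranged: |∂P/∂n| = f ρ V_g
|∂P/∂n| = 1.36×10⁻⁴ × 0.940 × 19.0 = 2.43×10⁻³ Pa/m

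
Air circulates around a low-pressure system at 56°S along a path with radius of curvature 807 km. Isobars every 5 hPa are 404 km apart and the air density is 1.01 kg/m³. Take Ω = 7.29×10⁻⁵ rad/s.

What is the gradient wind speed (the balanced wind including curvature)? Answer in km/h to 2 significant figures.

Coriolis parameter at 56°S:
f = 2Ω sin φ = 2 × 7.29×10⁻⁵ × sin 56° = 1.21×10⁻⁴ s⁻¹
Pressure gradient: |∂P/∂n| = 500 Pa / 404000 m = 1.24×10⁻³ Pa/m
Geostrophic speed: V_g = |∂P/∂n|/(fρ) = 1.24×10⁻³/(1.21×10⁻⁴ × 1.01) = 10.1 m/s
Around a low, centrifugal force acts outward with Coriolis, so pressure-gradient force balances both:
(1/ρ)|∂P/∂n| = fV + V²/R  →  V² + fR·V − fR·V_g = 0
With fR = 1.21×10⁻⁴ × 807×10³ m = 97.5 m/s:
V = [−fR + √((fR)² + 4 fR V_g)]/2 = [−97.5 + √(97.5² + 4×97.5×10.1)]/2 = 9.26 m/s
Subgeostrophic (V < V_g = 10.1 m/s), as expected around a low.
Converting: 9.26 m/s × 3.6 = 33 km/h

33 km/h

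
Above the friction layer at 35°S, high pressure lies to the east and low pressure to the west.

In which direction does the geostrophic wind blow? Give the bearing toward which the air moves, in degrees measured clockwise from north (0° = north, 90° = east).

180°

The pressure-gradient force points toward the west (bearing 270°).
Geostrophic balance: in the Southern Hemisphere the Coriolis force deflects motion to the left, so the geostrophic wind blows 90° to the left of the pressure-gradient force (low pressure on the right).
Rotating 270° by 90° counterclockwise gives 180° — the wind blows toward the south.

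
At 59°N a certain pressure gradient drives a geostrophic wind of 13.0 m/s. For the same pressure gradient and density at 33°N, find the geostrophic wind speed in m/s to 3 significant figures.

With the same pressure gradient and density, V_g ∝ 1/f ∝ 1/sin φ.
V₂ = V₁ · sin φ₁ / sin φ₂ = 13.0 × sin 59° / sin 33°
V₂ = 13.0 × 0.8572/0.5446 = 20.5 m/s

20.5 m/s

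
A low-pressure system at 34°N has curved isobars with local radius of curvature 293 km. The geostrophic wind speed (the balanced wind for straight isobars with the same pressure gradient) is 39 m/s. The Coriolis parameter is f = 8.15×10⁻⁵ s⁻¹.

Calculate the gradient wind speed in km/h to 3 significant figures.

75.0 km/h

Around a low, centrifugal force acts outward with Coriolis, so pressure-gradient force balances both:
(1/ρ)|∂P/∂n| = fV + V²/R  →  V² + fR·V − fR·V_g = 0
With fR = 8.15×10⁻⁵ × 293×10³ m = 23.9 m/s:
V = [−fR + √((fR)² + 4 fR V_g)]/2 = [−23.9 + √(23.9² + 4×23.9×39)]/2 = 20.8 m/s
Subgeostrophic (V < V_g = 39 m/s), as expected around a low.
Converting: 20.8 m/s × 3.6 = 75.0 km/h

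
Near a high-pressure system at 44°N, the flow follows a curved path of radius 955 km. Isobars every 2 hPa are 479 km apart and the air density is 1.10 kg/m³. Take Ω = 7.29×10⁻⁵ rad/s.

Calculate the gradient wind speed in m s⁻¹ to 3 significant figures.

Coriolis parameter at 44°N:
f = 2Ω sin φ = 2 × 7.29×10⁻⁵ × sin 44° = 1.01×10⁻⁴ s⁻¹
Pressure gradient: |∂P/∂n| = 200 Pa / 479000 m = 4.18×10⁻⁴ Pa/m
Geostrophic speed: V_g = |∂P/∂n|/(fρ) = 4.18×10⁻⁴/(1.01×10⁻⁴ × 1.10) = 3.75 m/s
Around a high, pressure-gradient force acts outward with centrifugal, so Coriolis balances both:
fV = (1/ρ)|∂P/∂n| + V²/R  →  V² − fR·V + fR·V_g = 0
With fR = 1.01×10⁻⁴ × 955×10³ m = 96.7 m/s:
V = [fR − √((fR)² − 4 fR V_g)]/2 = [96.7 − √(96.7² − 4×96.7×3.75)]/2 = 3.91 m/s
Supergeostrophic (V > V_g = 3.75 m/s), as expected around a high.

3.91 m s⁻¹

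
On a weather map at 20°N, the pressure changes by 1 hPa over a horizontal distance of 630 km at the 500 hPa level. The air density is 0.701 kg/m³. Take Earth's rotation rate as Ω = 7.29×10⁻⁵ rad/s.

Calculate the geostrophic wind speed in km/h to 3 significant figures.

16.3 km/h

Coriolis parameter at 20°N:
f = 2Ω sin φ = 2 × 7.29×10⁻⁵ × sin 20° = 4.99×10⁻⁵ s⁻¹
Pressure gradient: |∂P/∂n| = 100 Pa / 630000 m = 1.59×10⁻⁴ Pa/m
Geostrophic balance (pressure-gradient force = Coriolis force):
V_g = (1/(fρ)) |∂P/∂n| = 1.59×10⁻⁴ / (4.99×10⁻⁵ × 0.701) = 4.54 m/s
Converting: 4.54 m/s × 3.6 = 16.3 km/h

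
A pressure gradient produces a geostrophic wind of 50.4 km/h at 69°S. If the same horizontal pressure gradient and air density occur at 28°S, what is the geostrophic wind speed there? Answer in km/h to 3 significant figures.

100 km/h

With the same pressure gradient and density, V_g ∝ 1/f ∝ 1/sin φ.
V₂ = V₁ · sin φ₁ / sin φ₂ = 50.4 × sin 69° / sin 28°
V₂ = 50.4 × 0.9336/0.4695 = 100 km/h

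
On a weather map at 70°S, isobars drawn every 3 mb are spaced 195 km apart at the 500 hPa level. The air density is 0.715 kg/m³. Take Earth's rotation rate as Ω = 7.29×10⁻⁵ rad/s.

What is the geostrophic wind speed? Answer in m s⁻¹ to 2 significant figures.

16 m s⁻¹

Coriolis parameter at 70°S:
f = 2Ω sin φ = 2 × 7.29×10⁻⁵ × sin 70° = 1.37×10⁻⁴ s⁻¹
Pressure gradient: |∂P/∂n| = 300 Pa / 195000 m = 1.54×10⁻³ Pa/m
Geostrophic balance (pressure-gradient force = Coriolis force):
V_g = (1/(fρ)) |∂P/∂n| = 1.54×10⁻³ / (1.37×10⁻⁴ × 0.715) = 15.7 m/s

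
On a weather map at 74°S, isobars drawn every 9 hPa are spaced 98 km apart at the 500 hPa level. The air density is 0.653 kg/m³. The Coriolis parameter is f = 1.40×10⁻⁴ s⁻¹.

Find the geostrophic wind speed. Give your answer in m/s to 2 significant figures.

Pressure gradient: |∂P/∂n| = 900 Pa / 98000 m = 9.18×10⁻³ Pa/m
Geostrophic balance (pressure-gradient force = Coriolis force):
V_g = (1/(fρ)) |∂P/∂n| = 9.18×10⁻³ / (1.40×10⁻⁴ × 0.653) = 100 m/s

100 m/s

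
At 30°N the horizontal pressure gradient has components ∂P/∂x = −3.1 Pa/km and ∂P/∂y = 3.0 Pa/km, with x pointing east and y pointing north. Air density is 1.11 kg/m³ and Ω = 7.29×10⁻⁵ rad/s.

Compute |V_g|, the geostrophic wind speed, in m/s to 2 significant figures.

Coriolis parameter at 30°N:
f = 2Ω sin φ = 2 × 7.29×10⁻⁵ × sin 30° = 7.29×10⁻⁵ s⁻¹
Component geostrophic relations (x east, y north):
u_g = −(1/(fρ)) ∂P/∂y,  v_g = (1/(fρ)) ∂P/∂x
u_g = −(3.0×10⁻³)/(7.29×10⁻⁵ × 1.11) = −37.1 m/s;  v_g = (−3.1×10⁻³)/(7.29×10⁻⁵ × 1.11) = −38.3 m/s
|V_g| = √(u_g² + v_g²) = 53.3 m/s

53 m/s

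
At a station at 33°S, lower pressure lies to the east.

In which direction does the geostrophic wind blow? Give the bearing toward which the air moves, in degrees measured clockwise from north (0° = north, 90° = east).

000°

The pressure-gradient force points toward the east (bearing 090°).
Geostrophic balance: in the Southern Hemisphere the Coriolis force deflects motion to the left, so the geostrophic wind blows 90° to the left of the pressure-gradient force (low pressure on the right).
Rotating 090° by 90° counterclockwise gives 000° — the wind blows toward the north.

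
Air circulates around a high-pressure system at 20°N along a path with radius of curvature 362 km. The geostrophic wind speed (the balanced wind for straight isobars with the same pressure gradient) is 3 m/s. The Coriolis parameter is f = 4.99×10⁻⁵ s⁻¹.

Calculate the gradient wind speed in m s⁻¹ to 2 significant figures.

Around a high, pressure-gradient force acts outward with centrifugal, so Coriolis balances both:
fV = (1/ρ)|∂P/∂n| + V²/R  →  V² − fR·V + fR·V_g = 0
With fR = 4.99×10⁻⁵ × 362×10³ m = 18.1 m/s:
V = [fR − √((fR)² − 4 fR V_g)]/2 = [18.1 − √(18.1² − 4×18.1×3)]/2 = 3.8 m/s
Supergeostrophic (V > V_g = 3 m/s), as expected around a high.

3.8 m s⁻¹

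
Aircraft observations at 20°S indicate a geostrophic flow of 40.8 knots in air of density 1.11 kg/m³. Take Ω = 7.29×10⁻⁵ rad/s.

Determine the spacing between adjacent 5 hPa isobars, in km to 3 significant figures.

430 km

Coriolis parameter at 20°S:
f = 2Ω sin φ = 2 × 7.29×10⁻⁵ × sin 20° = 4.99×10⁻⁵ s⁻¹
Wind speed in SI: 40.8 knots = 21.0 m/s
Geostrophic balance rearranged: |∂P/∂n| = f ρ V_g
|∂P/∂n| = 4.99×10⁻⁵ × 1.11 × 21.0 = 1.16×10⁻³ Pa/m
Isobar spacing: Δn = ΔP/|∂P/∂n| = 500 Pa / 1.16×10⁻³ Pa/m = 430368 m ≈ 430 km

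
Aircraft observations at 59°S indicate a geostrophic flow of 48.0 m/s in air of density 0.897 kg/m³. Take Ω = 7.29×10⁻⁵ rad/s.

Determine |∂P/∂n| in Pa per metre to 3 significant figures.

5.38×10⁻³ Pa/m

Coriolis parameter at 59°S:
f = 2Ω sin φ = 2 × 7.29×10⁻⁵ × sin 59° = 1.25×10⁻⁴ s⁻¹
Geostrophic balance rearranged: |∂P/∂n| = f ρ V_g
|∂P/∂n| = 1.25×10⁻⁴ × 0.897 × 48.0 = 5.38×10⁻³ Pa/m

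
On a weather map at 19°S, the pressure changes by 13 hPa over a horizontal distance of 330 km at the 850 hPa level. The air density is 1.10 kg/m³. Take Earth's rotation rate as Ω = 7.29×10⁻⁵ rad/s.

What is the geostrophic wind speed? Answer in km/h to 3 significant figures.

272 km/h

Coriolis parameter at 19°S:
f = 2Ω sin φ = 2 × 7.29×10⁻⁵ × sin 19° = 4.75×10⁻⁵ s⁻¹
Pressure gradient: |∂P/∂n| = 1300 Pa / 330000 m = 3.94×10⁻³ Pa/m
Geostrophic balance (pressure-gradient force = Coriolis force):
V_g = (1/(fρ)) |∂P/∂n| = 3.94×10⁻³ / (4.75×10⁻⁵ × 1.10) = 75.4 m/s
Converting: 75.4 m/s × 3.6 = 272 km/h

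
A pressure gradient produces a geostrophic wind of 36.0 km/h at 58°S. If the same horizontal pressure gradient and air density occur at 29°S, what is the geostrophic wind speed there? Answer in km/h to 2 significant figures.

63 km/h

With the same pressure gradient and density, V_g ∝ 1/f ∝ 1/sin φ.
V₂ = V₁ · sin φ₁ / sin φ₂ = 36.0 × sin 58° / sin 29°
V₂ = 36.0 × 0.8480/0.4848 = 63 km/h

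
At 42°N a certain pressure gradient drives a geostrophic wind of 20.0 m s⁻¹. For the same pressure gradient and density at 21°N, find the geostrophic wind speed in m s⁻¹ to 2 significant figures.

37 m s⁻¹

With the same pressure gradient and density, V_g ∝ 1/f ∝ 1/sin φ.
V₂ = V₁ · sin φ₁ / sin φ₂ = 20.0 × sin 42° / sin 21°
V₂ = 20.0 × 0.6691/0.3584 = 37 m s⁻¹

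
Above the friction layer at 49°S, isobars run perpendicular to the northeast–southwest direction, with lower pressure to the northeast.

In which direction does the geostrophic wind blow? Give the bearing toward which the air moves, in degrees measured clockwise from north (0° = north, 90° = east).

315°

The pressure-gradient force points toward the northeast (bearing 045°).
Geostrophic balance: in the Southern Hemisphere the Coriolis force deflects motion to the left, so the geostrophic wind blows 90° to the left of the pressure-gradient force (low pressure on the right).
Rotating 045° by 90° counterclockwise gives 315° — the wind blows toward the northwest.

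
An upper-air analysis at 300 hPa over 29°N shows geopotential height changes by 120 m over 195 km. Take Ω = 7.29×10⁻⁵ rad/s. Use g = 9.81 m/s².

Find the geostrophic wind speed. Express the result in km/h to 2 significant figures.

Coriolis parameter at 29°N:
f = 2Ω sin φ = 2 × 7.29×10⁻⁵ × sin 29° = 7.07×10⁻⁵ s⁻¹
Height gradient: |∂Z/∂n| = 120 m / 195000 m = 6.15×10⁻⁴
On a pressure surface, geostrophic balance gives V_g = (g/f)|∂Z/∂n|:
V_g = 9.81 × 6.15×10⁻⁴ / 7.07×10⁻⁵ = 85.4 m/s
Converting: 85.4 m/s × 3.6 = 310 km/h

310 km/h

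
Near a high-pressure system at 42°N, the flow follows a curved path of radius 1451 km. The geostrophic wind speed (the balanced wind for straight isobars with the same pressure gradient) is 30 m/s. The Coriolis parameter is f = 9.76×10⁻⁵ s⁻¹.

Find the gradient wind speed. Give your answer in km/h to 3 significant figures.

155 km/h

Around a high, pressure-gradient force acts outward with centrifugal, so Coriolis balances both:
fV = (1/ρ)|∂P/∂n| + V²/R  →  V² − fR·V + fR·V_g = 0
With fR = 9.76×10⁻⁵ × 1451×10³ m = 142 m/s:
V = [fR − √((fR)² − 4 fR V_g)]/2 = [142 − √(142² − 4×142×30)]/2 = 43.1 m/s
Supergeostrophic (V > V_g = 30 m/s), as expected around a high.
Converting: 43.1 m/s × 3.6 = 155 km/h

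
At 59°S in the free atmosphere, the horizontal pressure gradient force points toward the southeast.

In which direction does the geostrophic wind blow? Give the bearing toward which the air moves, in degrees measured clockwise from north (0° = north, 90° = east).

The pressure-gradient force points toward the southeast (bearing 135°).
Geostrophic balance: in the Southern Hemisphere the Coriolis force deflects motion to the left, so the geostrophic wind blows 90° to the left of the pressure-gradient force (low pressure on the right).
Rotating 135° by 90° counterclockwise gives 045° — the wind blows toward the northeast.

045°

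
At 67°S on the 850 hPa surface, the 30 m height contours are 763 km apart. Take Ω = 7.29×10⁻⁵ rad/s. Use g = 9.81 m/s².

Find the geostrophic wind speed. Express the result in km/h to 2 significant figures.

Coriolis parameter at 67°S:
f = 2Ω sin φ = 2 × 7.29×10⁻⁵ × sin 67° = 1.34×10⁻⁴ s⁻¹
Height gradient: |∂Z/∂n| = 30 m / 763000 m = 3.93×10⁻⁵
On a pressure surface, geostrophic balance gives V_g = (g/f)|∂Z/∂n|:
V_g = 9.81 × 3.93×10⁻⁵ / 1.34×10⁻⁴ = 2.87 m/s
Converting: 2.87 m/s × 3.6 = 10 km/h

10 km/h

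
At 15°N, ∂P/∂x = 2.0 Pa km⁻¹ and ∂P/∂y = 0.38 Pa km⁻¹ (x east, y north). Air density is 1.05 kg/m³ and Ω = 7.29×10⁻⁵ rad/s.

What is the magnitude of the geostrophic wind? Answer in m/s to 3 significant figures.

Coriolis parameter at 15°N:
f = 2Ω sin φ = 2 × 7.29×10⁻⁵ × sin 15° = 3.77×10⁻⁵ s⁻¹
Component geostrophic relations (x east, y north):
u_g = −(1/(fρ)) ∂P/∂y,  v_g = (1/(fρ)) ∂P/∂x
u_g = −(0.38×10⁻³)/(3.77×10⁻⁵ × 1.05) = −9.59 m/s;  v_g = (2.0×10⁻³)/(3.77×10⁻⁵ × 1.05) = 50.5 m/s
|V_g| = √(u_g² + v_g²) = 51.4 m/s

51.4 m/s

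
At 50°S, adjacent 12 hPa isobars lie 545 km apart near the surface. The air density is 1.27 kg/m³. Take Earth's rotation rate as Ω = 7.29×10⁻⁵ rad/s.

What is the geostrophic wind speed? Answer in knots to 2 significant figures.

30 knots

Coriolis parameter at 50°S:
f = 2Ω sin φ = 2 × 7.29×10⁻⁵ × sin 50° = 1.12×10⁻⁴ s⁻¹
Pressure gradient: |∂P/∂n| = 1200 Pa / 545000 m = 2.20×10⁻³ Pa/m
Geostrophic balance (pressure-gradient force = Coriolis force):
V_g = (1/(fρ)) |∂P/∂n| = 2.20×10⁻³ / (1.12×10⁻⁴ × 1.27) = 15.5 m/s
Converting: 15.5 m/s × 1.944 = 30 knots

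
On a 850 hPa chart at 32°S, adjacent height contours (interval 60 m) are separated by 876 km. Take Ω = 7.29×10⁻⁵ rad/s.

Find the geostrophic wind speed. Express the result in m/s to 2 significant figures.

8.7 m/s

Coriolis parameter at 32°S:
f = 2Ω sin φ = 2 × 7.29×10⁻⁵ × sin 32° = 7.73×10⁻⁵ s⁻¹
Height gradient: |∂Z/∂n| = 60 m / 876000 m = 6.85×10⁻⁵
On a pressure surface, geostrophic balance gives V_g = (g/f)|∂Z/∂n|:
V_g = 9.81 × 6.85×10⁻⁵ / 7.73×10⁻⁵ = 8.70 m/s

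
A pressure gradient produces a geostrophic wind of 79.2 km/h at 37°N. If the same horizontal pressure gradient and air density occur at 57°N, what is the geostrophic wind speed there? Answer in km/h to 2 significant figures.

57 km/h

With the same pressure gradient and density, V_g ∝ 1/f ∝ 1/sin φ.
V₂ = V₁ · sin φ₁ / sin φ₂ = 79.2 × sin 37° / sin 57°
V₂ = 79.2 × 0.6018/0.8387 = 57 km/h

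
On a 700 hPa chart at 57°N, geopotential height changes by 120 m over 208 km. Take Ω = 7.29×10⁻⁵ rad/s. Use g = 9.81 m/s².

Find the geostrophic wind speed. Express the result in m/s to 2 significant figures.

Coriolis parameter at 57°N:
f = 2Ω sin φ = 2 × 7.29×10⁻⁵ × sin 57° = 1.22×10⁻⁴ s⁻¹
Height gradient: |∂Z/∂n| = 120 m / 208000 m = 5.77×10⁻⁴
On a pressure surface, geostrophic balance gives V_g = (g/f)|∂Z/∂n|:
V_g = 9.81 × 5.77×10⁻⁴ / 1.22×10⁻⁴ = 46.3 m/s

46 m/s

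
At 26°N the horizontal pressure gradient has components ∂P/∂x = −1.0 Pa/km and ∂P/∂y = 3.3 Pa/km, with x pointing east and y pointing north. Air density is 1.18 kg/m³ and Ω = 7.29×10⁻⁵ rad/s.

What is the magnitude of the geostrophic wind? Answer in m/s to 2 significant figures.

Coriolis parameter at 26°N:
f = 2Ω sin φ = 2 × 7.29×10⁻⁵ × sin 26° = 6.39×10⁻⁵ s⁻¹
Component geostrophic relations (x east, y north):
u_g = −(1/(fρ)) ∂P/∂y,  v_g = (1/(fρ)) ∂P/∂x
u_g = −(3.3×10⁻³)/(6.39×10⁻⁵ × 1.18) = −43.8 m/s;  v_g = (−1.0×10⁻³)/(6.39×10⁻⁵ × 1.18) = −13.3 m/s
|V_g| = √(u_g² + v_g²) = 45.7 m/s

46 m/s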